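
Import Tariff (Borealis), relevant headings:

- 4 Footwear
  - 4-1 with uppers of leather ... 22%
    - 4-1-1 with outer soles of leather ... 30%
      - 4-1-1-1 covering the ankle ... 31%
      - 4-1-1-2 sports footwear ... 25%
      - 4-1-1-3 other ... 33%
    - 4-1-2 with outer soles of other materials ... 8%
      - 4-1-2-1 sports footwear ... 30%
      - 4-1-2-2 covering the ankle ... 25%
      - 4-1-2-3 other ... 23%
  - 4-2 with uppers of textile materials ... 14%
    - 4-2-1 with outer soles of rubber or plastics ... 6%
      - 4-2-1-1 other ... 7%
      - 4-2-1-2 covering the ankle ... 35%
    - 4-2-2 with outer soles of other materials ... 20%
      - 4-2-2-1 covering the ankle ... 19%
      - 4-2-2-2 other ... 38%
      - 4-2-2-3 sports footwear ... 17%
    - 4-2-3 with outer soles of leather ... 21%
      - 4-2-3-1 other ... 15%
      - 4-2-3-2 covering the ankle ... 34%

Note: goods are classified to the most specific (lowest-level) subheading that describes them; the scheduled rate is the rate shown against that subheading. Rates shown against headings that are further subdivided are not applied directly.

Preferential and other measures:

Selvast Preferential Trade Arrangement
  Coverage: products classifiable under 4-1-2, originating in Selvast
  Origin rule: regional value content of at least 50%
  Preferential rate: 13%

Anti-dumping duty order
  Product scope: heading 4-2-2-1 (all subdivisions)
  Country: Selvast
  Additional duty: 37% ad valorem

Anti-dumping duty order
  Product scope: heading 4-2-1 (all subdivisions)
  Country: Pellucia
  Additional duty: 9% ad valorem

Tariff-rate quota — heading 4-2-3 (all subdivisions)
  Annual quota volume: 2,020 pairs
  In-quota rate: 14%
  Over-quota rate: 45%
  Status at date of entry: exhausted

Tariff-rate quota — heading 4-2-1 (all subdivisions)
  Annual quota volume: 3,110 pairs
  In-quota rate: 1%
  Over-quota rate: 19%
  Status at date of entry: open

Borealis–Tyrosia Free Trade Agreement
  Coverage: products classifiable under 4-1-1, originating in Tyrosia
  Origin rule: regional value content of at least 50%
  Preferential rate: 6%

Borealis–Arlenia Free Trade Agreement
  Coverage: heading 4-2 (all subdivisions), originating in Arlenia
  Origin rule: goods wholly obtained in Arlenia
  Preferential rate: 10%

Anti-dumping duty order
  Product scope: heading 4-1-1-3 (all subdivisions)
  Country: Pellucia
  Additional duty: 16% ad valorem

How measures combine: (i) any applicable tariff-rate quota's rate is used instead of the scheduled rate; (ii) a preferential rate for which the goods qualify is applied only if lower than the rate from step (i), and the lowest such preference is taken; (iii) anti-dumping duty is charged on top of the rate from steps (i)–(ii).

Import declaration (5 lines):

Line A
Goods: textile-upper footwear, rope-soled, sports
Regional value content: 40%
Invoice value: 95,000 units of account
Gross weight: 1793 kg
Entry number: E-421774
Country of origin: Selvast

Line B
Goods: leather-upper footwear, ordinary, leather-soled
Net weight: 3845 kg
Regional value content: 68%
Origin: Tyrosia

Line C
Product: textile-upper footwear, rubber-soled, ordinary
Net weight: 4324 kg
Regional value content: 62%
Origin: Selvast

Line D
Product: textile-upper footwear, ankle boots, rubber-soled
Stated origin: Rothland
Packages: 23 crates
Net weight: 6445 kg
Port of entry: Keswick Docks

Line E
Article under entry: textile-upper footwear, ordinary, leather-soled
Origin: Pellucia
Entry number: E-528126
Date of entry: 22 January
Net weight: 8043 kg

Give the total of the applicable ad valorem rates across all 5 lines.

70%

Line A: textile-upper → 4-2; rope-soled → 4-2-2; sports → 4-2-2-3. Scheduled 17%. Selvast agreement on 4-1-2: 4-2-2-3 not covered. → 17%.
Line B: leather-upper → 4-1; leather-soled → 4-1-1; ordinary → 4-1-1-3. Scheduled 33%. Tyrosia agreement on 4-1-1: RVC ≥ 50% → 6% available; preferential 6%. → 6%.
Line C: textile-upper → 4-2; rubber-soled → 4-2-1; ordinary → 4-2-1-1. Scheduled 7%. quota on 4-2-1 open → in-quota 1%; Selvast agreement on 4-1-2: 4-2-1-1 not covered. → 1%.
Line D: textile-upper → 4-2; rubber-soled → 4-2-1; ankle boots → 4-2-1-2. Scheduled 35%. quota on 4-2-1 open → in-quota 1%. → 1%.
Line E: textile-upper → 4-2; leather-soled → 4-2-3; ordinary → 4-2-3-1. Scheduled 15%. quota on 4-2-3 exhausted → over-quota 45%. → 45%.
Sum: 17% + 6% + 1% + 1% + 45% = 70%.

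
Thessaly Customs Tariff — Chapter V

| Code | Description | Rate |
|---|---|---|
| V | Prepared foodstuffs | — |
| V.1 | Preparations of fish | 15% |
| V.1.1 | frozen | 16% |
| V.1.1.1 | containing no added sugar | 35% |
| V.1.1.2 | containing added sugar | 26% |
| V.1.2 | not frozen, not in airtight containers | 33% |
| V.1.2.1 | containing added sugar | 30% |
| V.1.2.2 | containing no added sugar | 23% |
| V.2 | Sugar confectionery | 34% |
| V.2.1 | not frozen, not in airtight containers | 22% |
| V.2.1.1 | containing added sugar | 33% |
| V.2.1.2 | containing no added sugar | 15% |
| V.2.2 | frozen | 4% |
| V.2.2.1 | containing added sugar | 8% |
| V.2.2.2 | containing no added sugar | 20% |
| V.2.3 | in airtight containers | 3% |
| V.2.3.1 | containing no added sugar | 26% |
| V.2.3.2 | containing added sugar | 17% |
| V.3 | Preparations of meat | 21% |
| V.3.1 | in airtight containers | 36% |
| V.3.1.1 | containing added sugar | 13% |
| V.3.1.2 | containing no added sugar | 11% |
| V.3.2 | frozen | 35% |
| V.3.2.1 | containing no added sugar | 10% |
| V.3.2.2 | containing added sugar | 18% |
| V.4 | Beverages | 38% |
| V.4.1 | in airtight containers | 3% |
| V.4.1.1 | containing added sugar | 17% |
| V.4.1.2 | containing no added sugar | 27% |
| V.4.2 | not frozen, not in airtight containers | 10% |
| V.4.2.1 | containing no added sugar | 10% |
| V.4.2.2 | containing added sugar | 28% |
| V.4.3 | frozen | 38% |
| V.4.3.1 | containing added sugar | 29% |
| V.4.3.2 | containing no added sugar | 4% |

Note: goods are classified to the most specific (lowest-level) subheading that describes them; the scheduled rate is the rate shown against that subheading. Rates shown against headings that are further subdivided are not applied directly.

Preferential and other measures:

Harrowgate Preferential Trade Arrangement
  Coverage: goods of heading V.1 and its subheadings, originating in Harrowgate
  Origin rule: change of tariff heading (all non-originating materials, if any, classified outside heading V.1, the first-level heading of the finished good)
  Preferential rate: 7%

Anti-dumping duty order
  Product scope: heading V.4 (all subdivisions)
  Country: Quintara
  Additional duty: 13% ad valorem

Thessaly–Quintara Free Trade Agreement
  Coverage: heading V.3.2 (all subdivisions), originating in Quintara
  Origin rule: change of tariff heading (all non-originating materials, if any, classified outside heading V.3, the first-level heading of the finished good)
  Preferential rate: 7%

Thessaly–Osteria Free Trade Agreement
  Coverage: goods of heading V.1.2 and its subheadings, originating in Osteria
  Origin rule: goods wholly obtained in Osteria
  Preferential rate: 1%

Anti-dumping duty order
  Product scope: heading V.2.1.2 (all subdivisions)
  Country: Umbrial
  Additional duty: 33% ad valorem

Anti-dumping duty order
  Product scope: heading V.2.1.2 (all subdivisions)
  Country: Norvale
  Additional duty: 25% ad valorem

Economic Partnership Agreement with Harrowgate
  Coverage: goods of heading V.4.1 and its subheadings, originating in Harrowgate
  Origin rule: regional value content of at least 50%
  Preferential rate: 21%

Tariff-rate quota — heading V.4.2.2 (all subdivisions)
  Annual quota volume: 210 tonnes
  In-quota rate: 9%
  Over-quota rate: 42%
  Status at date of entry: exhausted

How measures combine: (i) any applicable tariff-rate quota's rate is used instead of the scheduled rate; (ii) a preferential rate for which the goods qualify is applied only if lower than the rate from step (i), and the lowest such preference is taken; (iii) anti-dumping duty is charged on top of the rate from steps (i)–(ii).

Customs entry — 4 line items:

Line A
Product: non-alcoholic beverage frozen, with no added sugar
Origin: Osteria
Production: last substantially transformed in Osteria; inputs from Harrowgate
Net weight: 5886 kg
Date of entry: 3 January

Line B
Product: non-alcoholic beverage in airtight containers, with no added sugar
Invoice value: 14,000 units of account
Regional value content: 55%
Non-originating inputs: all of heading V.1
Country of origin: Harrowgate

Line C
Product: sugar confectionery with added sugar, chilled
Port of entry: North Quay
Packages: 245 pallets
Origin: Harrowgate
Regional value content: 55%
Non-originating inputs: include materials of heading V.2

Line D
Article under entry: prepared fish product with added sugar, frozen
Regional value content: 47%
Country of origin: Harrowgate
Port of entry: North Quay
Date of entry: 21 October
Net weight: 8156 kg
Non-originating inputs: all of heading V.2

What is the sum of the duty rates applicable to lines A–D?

65%

Line A: non-alcoholic beverage → V.4; frozen → V.4.3; with no added sugar → V.4.3.2. Scheduled 4%. Osteria agreement on V.1.2: V.4.3.2 not covered. → 4%.
Line B: non-alcoholic beverage → V.4; in airtight containers → V.4.1; with no added sugar → V.4.1.2. Scheduled 27%. Harrowgate agreement on V.1: V.4.1.2 not covered; Harrowgate agreement on V.4.1: RVC ≥ 50% → 21% available; preferential 21%. → 21%.
Line C: sugar confectionery → V.2; chilled → V.2.1; with added sugar → V.2.1.1. Scheduled 33%. Harrowgate agreement on V.1: V.2.1.1 not covered; Harrowgate agreement on V.4.1: V.2.1.1 not covered. → 33%.
Line D: prepared fish product → V.1; frozen → V.1.1; with added sugar → V.1.1.2. Scheduled 26%. Harrowgate agreement on V.1: CTH met → 7% available; Harrowgate agreement on V.4.1: V.1.1.2 not covered; preferential 7%. → 7%.
Sum: 4% + 21% + 33% + 7% = 65%.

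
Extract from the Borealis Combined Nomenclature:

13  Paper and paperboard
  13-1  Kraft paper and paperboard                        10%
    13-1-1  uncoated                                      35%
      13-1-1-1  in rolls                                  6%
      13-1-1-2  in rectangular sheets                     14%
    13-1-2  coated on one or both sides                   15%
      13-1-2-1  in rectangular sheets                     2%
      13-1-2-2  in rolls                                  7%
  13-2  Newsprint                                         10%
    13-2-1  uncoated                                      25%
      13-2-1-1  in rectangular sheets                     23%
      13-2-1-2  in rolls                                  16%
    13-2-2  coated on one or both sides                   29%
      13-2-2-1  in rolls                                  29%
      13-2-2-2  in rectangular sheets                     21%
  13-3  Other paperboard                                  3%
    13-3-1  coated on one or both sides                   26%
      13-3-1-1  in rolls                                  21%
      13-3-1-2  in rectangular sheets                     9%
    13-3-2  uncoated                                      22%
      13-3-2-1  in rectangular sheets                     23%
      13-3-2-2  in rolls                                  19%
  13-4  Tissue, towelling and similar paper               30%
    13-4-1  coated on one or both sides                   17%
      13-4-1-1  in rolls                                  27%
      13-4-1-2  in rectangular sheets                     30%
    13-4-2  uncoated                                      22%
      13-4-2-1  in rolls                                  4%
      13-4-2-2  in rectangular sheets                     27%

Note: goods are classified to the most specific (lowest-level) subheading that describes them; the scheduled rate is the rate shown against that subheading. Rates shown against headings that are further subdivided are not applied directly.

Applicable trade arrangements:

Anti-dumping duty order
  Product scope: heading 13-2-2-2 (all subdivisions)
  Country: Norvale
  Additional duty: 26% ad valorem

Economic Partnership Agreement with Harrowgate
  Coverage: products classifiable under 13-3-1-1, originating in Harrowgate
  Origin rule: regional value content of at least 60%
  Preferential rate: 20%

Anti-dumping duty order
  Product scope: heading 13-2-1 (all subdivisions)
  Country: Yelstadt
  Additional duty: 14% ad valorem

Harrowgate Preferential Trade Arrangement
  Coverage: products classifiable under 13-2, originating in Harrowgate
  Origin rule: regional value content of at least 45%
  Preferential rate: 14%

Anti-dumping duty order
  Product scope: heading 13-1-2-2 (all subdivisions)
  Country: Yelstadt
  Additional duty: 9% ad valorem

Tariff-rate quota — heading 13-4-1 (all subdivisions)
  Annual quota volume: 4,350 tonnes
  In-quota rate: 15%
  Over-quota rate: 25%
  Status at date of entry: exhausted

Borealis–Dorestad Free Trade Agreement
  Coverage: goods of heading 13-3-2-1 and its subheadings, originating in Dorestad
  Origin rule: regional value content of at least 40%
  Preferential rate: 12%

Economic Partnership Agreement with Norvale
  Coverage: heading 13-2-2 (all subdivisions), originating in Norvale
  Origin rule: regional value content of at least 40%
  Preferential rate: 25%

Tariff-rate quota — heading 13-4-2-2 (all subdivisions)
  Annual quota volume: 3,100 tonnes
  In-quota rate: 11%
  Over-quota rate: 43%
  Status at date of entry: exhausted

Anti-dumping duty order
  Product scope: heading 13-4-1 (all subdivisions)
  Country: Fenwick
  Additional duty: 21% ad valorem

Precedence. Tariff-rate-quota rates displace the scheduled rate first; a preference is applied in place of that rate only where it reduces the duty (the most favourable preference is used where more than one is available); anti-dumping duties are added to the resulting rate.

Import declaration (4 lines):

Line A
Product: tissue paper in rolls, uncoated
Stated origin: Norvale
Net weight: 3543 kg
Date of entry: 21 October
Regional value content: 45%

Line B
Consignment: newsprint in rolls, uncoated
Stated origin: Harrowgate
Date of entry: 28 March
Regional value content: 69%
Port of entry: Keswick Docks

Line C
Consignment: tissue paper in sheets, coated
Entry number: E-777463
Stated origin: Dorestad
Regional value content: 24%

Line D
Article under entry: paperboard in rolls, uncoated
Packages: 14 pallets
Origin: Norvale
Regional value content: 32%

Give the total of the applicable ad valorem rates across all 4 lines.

62%

Line A: tissue paper → 13-4; uncoated → 13-4-2; in rolls → 13-4-2-1. Scheduled 4%. Norvale agreement on 13-2-2: 13-4-2-1 not covered. → 4%.
Line B: newsprint → 13-2; uncoated → 13-2-1; in rolls → 13-2-1-2. Scheduled 16%. Harrowgate agreement on 13-3-1-1: 13-2-1-2 not covered; Harrowgate agreement on 13-2: RVC ≥ 45% → 14% available; preferential 14%. → 14%.
Line C: tissue paper → 13-4; coated → 13-4-1; in sheets → 13-4-1-2. Scheduled 30%. quota on 13-4-1 exhausted → over-quota 25%; Dorestad agreement on 13-3-2-1: 13-4-1-2 not covered. → 25%.
Line D: paperboard → 13-3; uncoated → 13-3-2; in rolls → 13-3-2-2. Scheduled 19%. Norvale agreement on 13-2-2: 13-3-2-2 not covered. → 19%.
Sum: 4% + 14% + 25% + 19% = 62%.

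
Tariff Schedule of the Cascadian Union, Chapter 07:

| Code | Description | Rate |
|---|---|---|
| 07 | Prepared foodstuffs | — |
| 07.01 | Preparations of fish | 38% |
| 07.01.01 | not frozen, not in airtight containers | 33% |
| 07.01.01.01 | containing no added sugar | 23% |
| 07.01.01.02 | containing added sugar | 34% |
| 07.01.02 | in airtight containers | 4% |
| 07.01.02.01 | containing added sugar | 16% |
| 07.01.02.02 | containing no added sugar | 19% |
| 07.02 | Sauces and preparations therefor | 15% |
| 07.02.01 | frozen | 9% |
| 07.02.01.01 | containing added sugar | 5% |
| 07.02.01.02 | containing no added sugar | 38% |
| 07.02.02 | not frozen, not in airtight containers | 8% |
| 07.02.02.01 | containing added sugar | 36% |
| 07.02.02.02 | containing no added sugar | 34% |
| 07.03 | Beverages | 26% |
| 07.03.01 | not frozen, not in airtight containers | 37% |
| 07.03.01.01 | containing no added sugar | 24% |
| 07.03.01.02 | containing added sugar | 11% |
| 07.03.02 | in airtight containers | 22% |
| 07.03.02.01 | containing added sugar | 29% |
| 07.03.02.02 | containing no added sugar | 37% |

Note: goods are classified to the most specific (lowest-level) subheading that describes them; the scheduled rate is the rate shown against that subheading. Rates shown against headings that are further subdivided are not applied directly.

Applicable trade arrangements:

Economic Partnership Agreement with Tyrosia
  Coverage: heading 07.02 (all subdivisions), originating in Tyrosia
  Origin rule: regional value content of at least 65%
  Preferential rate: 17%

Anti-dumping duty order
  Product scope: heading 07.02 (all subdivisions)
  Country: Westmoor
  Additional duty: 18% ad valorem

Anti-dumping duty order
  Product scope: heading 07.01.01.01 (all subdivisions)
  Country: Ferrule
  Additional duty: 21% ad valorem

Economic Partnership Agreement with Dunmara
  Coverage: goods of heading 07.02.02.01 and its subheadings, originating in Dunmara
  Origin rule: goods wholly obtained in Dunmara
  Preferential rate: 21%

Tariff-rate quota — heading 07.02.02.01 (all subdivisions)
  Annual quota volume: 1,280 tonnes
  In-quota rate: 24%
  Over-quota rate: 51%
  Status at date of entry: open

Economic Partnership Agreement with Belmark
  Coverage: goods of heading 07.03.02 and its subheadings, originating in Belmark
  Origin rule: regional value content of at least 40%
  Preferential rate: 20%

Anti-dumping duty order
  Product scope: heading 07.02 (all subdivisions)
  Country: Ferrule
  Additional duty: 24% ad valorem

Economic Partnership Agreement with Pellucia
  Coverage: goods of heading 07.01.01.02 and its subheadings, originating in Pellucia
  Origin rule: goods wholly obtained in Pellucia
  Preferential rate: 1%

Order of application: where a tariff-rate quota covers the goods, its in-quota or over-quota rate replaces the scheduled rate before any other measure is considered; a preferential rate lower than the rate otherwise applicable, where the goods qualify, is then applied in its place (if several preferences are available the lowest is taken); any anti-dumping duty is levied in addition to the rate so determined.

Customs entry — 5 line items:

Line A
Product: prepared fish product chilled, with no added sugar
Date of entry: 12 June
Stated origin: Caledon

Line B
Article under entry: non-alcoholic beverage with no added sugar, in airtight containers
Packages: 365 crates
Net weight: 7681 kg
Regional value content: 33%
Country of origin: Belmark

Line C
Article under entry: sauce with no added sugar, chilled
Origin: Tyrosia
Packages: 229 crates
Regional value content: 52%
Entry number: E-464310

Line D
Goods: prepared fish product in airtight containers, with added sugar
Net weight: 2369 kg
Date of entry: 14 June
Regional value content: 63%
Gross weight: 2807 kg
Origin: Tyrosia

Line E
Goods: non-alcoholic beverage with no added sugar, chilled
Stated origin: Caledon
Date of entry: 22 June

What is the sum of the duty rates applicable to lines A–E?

Line A: prepared fish product → 07.01; chilled → 07.01.01; with no added sugar → 07.01.01.01. Scheduled 23%. No special measure applies. → 23%.
Line B: non-alcoholic beverage → 07.03; in airtight containers → 07.03.02; with no added sugar → 07.03.02.02. Scheduled 37%. Belmark agreement on 07.03.02: RVC < 40%. → 37%.
Line C: sauce → 07.02; chilled → 07.02.02; with no added sugar → 07.02.02.02. Scheduled 34%. Tyrosia agreement on 07.02: RVC < 65%. → 34%.
Line D: prepared fish product → 07.01; in airtight containers → 07.01.02; with added sugar → 07.01.02.01. Scheduled 16%. Tyrosia agreement on 07.02: 07.01.02.01 not covered. → 16%.
Line E: non-alcoholic beverage → 07.03; chilled → 07.03.01; with no added sugar → 07.03.01.01. Scheduled 24%. No special measure applies. → 24%.
Sum: 23% + 37% + 34% + 16% + 24% = 134%.

134%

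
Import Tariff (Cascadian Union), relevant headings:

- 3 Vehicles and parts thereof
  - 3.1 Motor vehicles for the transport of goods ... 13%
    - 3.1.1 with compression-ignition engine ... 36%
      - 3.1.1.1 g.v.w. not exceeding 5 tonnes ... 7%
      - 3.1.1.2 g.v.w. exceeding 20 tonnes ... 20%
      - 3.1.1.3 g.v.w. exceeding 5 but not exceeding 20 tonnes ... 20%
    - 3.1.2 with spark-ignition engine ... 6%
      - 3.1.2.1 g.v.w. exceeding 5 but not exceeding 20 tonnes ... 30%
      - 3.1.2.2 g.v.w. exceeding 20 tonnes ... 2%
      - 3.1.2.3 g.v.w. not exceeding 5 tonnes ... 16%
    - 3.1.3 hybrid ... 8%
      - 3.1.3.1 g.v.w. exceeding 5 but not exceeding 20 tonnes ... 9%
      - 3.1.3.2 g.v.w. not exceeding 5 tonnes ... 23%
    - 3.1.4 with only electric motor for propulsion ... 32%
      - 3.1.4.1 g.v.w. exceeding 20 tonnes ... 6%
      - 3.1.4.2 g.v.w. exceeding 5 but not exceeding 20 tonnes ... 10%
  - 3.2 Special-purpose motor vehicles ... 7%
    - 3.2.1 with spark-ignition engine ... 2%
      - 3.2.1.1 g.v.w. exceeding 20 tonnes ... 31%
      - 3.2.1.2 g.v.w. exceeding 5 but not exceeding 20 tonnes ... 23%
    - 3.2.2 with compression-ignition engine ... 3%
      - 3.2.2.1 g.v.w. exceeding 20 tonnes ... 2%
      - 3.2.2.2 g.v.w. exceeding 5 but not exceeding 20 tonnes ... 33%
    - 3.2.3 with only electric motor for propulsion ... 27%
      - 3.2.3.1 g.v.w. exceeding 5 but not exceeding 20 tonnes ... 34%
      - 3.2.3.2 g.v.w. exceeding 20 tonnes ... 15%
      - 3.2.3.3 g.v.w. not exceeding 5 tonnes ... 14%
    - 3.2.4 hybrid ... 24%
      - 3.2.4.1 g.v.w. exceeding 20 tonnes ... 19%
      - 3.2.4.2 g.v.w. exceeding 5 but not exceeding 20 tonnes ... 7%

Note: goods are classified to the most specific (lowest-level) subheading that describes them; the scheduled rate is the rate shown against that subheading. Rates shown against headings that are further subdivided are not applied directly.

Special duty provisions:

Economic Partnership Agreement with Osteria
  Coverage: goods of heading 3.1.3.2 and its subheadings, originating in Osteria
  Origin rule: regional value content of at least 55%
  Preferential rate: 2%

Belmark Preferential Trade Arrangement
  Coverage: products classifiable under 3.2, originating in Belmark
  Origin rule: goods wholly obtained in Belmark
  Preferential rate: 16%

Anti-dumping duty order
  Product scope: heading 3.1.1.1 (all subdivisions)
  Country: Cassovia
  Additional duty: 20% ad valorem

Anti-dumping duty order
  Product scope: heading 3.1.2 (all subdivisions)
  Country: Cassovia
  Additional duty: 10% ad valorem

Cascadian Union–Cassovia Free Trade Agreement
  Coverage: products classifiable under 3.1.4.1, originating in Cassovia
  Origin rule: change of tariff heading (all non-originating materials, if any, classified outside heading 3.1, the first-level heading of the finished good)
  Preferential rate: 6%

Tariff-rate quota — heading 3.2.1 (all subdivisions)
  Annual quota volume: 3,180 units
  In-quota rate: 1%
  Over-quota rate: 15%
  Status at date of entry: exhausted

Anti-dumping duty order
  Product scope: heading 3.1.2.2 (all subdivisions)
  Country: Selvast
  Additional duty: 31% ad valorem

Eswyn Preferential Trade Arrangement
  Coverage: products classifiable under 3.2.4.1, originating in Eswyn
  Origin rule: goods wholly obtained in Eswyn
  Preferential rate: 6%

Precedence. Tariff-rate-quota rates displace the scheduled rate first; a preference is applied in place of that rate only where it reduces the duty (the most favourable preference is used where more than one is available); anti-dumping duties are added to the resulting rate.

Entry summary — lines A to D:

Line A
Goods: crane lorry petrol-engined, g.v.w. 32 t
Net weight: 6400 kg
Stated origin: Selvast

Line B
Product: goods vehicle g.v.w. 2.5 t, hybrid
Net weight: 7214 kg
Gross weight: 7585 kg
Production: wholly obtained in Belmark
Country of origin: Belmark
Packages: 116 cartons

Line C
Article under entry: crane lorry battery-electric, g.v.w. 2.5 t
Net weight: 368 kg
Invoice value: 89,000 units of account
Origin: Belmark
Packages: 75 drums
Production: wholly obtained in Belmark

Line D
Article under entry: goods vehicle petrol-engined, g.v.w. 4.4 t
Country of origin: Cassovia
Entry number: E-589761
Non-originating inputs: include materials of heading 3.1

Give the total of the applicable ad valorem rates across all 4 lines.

78%

Line A: crane lorry → 3.2; petrol-engined → 3.2.1; g.v.w. 32 t → 3.2.1.1. Scheduled 31%. quota on 3.2.1 exhausted → over-quota 15%. → 15%.
Line B: goods vehicle → 3.1; hybrid → 3.1.3; g.v.w. 2.5 t → 3.1.3.2. Scheduled 23%. Belmark agreement on 3.2: 3.1.3.2 not covered. → 23%.
Line C: crane lorry → 3.2; battery-electric → 3.2.3; g.v.w. 2.5 t → 3.2.3.3. Scheduled 14%. Belmark agreement on 3.2: wholly obtained → 16% available; preference 16% not lower than 14% → no reduction. → 14%.
Line D: goods vehicle → 3.1; petrol-engined → 3.1.2; g.v.w. 4.4 t → 3.1.2.3. Scheduled 16%. Cassovia agreement on 3.1.4.1: 3.1.2.3 not covered; anti-dumping (Cassovia, 3.1.2): +10%; total 16% + 10% = 26%. → 26%.
Sum: 15% + 23% + 14% + 26% = 78%.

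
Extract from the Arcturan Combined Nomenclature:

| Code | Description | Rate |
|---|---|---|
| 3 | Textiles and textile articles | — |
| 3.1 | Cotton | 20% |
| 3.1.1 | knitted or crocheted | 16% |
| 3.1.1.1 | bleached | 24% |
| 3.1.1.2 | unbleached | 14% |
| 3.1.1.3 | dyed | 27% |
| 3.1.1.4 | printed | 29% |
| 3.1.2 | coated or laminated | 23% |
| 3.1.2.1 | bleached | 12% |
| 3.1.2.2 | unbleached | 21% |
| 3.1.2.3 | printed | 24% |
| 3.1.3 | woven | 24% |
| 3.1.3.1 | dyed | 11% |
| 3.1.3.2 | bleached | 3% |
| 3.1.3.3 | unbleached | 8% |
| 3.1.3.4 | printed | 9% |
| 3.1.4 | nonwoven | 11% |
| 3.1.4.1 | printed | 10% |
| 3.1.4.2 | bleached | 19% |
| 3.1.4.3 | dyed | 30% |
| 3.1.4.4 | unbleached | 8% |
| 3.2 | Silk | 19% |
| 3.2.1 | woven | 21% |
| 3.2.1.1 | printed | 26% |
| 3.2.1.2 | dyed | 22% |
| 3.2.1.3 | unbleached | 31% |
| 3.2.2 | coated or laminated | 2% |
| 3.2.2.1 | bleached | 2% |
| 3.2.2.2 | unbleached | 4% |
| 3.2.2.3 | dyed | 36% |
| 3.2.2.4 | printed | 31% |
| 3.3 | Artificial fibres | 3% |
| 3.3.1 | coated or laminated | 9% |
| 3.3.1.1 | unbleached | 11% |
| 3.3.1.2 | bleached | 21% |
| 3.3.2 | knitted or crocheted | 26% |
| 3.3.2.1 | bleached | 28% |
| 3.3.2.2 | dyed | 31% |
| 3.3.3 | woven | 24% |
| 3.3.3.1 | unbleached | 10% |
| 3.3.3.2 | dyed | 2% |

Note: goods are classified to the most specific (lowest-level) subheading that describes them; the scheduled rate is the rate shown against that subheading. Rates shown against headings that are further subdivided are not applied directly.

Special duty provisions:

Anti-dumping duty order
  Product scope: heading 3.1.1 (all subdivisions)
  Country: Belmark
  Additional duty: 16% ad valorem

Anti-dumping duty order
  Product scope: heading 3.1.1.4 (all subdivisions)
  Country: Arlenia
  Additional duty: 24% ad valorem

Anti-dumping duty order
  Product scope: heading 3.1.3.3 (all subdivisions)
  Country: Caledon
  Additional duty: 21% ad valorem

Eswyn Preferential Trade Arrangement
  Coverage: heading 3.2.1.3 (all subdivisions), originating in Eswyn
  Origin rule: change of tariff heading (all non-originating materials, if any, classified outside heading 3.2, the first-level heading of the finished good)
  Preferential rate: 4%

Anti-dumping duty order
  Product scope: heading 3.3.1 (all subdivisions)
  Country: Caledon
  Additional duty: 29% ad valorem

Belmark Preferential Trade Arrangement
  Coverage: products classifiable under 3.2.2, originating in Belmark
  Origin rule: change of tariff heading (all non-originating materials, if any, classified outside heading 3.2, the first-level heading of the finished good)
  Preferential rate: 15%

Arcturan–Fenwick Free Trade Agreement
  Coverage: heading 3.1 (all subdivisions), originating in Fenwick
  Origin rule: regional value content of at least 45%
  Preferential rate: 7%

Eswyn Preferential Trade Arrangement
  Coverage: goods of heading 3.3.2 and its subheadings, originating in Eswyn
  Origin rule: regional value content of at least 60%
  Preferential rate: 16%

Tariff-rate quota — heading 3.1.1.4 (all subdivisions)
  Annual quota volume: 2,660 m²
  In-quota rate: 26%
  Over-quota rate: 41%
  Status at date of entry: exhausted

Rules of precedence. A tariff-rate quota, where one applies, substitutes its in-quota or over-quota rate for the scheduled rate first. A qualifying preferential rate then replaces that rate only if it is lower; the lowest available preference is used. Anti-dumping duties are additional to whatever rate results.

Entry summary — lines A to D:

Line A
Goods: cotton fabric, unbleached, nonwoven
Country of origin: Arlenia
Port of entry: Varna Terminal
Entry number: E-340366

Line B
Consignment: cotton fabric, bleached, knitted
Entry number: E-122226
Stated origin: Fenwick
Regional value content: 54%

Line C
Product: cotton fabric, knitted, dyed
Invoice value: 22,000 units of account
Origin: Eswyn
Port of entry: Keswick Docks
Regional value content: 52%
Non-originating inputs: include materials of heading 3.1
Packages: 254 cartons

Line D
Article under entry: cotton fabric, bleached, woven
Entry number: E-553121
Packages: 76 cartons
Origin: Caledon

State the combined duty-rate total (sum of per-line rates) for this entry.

45%

Line A: cotton → 3.1; nonwoven → 3.1.4; unbleached → 3.1.4.4. Scheduled 8%. No special measure applies. → 8%.
Line B: cotton → 3.1; knitted → 3.1.1; bleached → 3.1.1.1. Scheduled 24%. Fenwick agreement on 3.1: RVC ≥ 45% → 7% available; preferential 7%. → 7%.
Line C: cotton → 3.1; knitted → 3.1.1; dyed → 3.1.1.3. Scheduled 27%. Eswyn agreement on 3.2.1.3: 3.1.1.3 not covered; Eswyn agreement on 3.3.2: 3.1.1.3 not covered. → 27%.
Line D: cotton → 3.1; woven → 3.1.3; bleached → 3.1.3.2. Scheduled 3%. No special measure applies. → 3%.
Sum: 8% + 7% + 27% + 3% = 45%.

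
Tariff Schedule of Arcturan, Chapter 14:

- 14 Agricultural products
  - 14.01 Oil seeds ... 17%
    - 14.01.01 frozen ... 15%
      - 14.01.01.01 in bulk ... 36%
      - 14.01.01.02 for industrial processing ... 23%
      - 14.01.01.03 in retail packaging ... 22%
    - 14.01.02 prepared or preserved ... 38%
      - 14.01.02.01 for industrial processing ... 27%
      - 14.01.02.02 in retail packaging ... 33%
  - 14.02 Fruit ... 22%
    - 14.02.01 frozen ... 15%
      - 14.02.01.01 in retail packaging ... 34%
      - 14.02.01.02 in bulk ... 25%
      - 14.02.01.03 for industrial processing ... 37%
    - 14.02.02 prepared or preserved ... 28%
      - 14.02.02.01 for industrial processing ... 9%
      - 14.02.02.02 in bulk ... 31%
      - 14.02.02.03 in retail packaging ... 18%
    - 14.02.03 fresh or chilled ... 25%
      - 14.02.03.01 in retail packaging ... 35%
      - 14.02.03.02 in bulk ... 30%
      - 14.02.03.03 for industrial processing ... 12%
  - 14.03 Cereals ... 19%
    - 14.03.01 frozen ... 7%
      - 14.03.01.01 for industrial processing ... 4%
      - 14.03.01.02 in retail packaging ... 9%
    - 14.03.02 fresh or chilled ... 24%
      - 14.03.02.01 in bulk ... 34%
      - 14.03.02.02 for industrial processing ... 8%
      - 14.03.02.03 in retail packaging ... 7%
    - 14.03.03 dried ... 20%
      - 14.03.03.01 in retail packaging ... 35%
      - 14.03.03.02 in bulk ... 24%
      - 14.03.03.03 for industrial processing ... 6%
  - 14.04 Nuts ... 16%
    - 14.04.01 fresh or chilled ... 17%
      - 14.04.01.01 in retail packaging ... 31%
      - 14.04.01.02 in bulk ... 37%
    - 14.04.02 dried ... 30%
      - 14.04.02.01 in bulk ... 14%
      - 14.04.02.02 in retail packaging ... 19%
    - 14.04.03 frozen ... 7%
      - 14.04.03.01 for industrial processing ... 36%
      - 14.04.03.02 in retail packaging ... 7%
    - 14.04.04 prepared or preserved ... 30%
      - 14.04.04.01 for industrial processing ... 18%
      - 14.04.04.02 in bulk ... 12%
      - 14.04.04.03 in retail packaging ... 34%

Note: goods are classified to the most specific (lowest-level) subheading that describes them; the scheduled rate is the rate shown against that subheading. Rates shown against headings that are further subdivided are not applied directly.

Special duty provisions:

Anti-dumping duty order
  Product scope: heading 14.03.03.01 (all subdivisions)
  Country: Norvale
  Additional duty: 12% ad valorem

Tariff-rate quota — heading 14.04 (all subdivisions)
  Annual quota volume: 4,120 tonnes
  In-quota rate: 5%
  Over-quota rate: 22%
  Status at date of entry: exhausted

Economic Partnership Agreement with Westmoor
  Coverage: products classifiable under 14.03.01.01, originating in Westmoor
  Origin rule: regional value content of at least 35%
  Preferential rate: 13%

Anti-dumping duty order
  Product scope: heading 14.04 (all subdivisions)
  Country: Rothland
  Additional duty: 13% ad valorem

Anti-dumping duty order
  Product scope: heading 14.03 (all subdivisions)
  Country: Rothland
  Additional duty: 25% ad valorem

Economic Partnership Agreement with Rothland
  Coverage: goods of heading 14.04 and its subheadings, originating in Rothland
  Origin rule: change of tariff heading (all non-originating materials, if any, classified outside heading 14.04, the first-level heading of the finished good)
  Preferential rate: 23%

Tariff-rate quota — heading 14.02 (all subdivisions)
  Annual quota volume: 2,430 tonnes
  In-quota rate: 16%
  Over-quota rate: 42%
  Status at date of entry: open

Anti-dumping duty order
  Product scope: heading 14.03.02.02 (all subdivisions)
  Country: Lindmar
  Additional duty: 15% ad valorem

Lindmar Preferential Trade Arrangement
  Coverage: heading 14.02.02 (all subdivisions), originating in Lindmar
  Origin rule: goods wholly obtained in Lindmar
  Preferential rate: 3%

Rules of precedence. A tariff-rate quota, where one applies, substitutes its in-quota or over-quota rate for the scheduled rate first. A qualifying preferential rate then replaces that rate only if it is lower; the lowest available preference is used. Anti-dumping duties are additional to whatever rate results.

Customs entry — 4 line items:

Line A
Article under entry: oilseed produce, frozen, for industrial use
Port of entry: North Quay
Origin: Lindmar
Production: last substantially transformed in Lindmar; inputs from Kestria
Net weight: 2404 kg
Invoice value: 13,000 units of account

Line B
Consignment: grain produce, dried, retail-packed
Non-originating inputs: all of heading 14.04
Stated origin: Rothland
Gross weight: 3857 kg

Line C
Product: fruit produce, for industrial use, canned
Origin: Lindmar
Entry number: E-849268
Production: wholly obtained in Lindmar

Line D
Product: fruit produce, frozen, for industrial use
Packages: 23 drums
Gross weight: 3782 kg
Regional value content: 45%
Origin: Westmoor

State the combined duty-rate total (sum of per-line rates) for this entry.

Line A: oilseed → 14.01; frozen → 14.01.01; for industrial use → 14.01.01.02. Scheduled 23%. Lindmar agreement on 14.02.02: 14.01.01.02 not covered. → 23%.
Line B: grain → 14.03; dried → 14.03.03; retail-packed → 14.03.03.01. Scheduled 35%. Rothland agreement on 14.04: 14.03.03.01 not covered; anti-dumping (Rothland, 14.03): +25%; total 35% + 25% = 60%. → 60%.
Line C: fruit → 14.02; canned → 14.02.02; for industrial use → 14.02.02.01. Scheduled 9%. quota on 14.02 open → in-quota 16%; Lindmar agreement on 14.02.02: wholly obtained → 3% available; preferential 3%. → 3%.
Line D: fruit → 14.02; frozen → 14.02.01; for industrial use → 14.02.01.03. Scheduled 37%. quota on 14.02 open → in-quota 16%; Westmoor agreement on 14.03.01.01: 14.02.01.03 not covered. → 16%.
Sum: 23% + 60% + 3% + 16% = 102%.

102%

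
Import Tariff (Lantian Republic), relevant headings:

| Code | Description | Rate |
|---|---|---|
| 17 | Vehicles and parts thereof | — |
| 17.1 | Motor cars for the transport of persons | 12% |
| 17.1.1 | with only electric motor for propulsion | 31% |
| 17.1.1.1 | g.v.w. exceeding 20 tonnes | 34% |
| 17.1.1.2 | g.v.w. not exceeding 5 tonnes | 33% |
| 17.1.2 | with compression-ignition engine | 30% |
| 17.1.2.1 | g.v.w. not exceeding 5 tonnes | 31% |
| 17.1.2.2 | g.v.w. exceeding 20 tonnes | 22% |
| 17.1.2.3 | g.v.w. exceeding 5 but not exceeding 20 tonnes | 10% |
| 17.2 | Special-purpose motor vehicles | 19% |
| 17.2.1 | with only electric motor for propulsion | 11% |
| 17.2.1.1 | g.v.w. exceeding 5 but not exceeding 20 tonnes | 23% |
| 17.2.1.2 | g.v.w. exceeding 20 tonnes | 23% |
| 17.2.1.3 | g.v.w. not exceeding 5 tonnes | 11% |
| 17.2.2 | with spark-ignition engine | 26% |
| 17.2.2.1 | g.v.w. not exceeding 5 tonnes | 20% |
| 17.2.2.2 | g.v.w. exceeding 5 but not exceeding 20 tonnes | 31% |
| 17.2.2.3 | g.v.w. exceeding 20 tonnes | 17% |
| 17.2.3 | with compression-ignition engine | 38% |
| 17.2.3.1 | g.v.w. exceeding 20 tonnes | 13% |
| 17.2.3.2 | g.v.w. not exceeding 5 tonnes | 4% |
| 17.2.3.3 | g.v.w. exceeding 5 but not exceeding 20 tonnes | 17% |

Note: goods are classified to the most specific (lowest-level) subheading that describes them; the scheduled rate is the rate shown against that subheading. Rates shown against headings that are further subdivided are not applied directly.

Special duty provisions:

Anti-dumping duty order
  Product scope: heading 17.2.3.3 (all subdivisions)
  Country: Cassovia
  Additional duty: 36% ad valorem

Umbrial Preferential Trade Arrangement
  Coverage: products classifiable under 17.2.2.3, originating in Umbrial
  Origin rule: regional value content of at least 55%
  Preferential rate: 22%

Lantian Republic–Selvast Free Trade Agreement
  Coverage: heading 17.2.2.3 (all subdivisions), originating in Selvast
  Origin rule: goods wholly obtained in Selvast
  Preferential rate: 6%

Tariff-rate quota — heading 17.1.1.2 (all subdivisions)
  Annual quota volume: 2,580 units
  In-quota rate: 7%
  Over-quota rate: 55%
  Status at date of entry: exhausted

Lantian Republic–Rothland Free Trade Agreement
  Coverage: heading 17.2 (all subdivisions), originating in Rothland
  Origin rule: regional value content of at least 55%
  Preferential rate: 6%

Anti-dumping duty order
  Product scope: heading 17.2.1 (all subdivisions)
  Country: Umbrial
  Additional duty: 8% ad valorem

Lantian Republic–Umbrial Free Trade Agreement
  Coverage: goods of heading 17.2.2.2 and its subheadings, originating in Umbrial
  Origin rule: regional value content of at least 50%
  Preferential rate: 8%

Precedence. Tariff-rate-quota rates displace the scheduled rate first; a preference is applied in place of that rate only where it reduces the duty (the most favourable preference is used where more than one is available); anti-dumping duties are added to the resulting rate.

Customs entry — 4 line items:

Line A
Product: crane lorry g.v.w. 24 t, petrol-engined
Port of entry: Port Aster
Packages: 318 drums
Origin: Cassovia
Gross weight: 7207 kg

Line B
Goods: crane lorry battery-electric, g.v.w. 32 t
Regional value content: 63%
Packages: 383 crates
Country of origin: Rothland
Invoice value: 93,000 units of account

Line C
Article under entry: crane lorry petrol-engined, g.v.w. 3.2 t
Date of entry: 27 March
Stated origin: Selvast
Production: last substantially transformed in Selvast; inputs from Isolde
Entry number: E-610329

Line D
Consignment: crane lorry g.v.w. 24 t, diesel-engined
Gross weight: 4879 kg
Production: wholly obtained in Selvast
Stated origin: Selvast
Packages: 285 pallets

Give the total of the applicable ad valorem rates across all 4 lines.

Line A: crane lorry → 17.2; petrol-engined → 17.2.2; g.v.w. 24 t → 17.2.2.3. Scheduled 17%. No special measure applies. → 17%.
Line B: crane lorry → 17.2; battery-electric → 17.2.1; g.v.w. 32 t → 17.2.1.2. Scheduled 23%. Rothland agreement on 17.2: RVC ≥ 55% → 6% available; preferential 6%. → 6%.
Line C: crane lorry → 17.2; petrol-engined → 17.2.2; g.v.w. 3.2 t → 17.2.2.1. Scheduled 20%. Selvast agreement on 17.2.2.3: 17.2.2.1 not covered. → 20%.
Line D: crane lorry → 17.2; diesel-engined → 17.2.3; g.v.w. 24 t → 17.2.3.1. Scheduled 13%. Selvast agreement on 17.2.2.3: 17.2.3.1 not covered. → 13%.
Sum: 17% + 6% + 20% + 13% = 56%.

56%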